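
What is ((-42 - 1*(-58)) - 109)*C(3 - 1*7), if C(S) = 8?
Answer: -744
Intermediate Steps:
((-42 - 1*(-58)) - 109)*C(3 - 1*7) = ((-42 - 1*(-58)) - 109)*8 = ((-42 + 58) - 109)*8 = (16 - 109)*8 = -93*8 = -744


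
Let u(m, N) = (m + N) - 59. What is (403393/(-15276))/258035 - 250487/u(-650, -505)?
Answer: 493677401978159/2392637794620 ≈ 206.33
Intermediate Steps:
u(m, N) = -59 + N + m (u(m, N) = (N + m) - 59 = -59 + N + m)
(403393/(-15276))/258035 - 250487/u(-650, -505) = (403393/(-15276))/258035 - 250487/(-59 - 505 - 650) = (403393*(-1/15276))*(1/258035) - 250487/(-1214) = -403393/15276*1/258035 - 250487*(-1/1214) = -403393/3941742660 + 250487/1214 = 493677401978159/2392637794620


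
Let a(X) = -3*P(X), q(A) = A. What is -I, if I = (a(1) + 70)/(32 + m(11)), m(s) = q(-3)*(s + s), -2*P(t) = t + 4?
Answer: 155/68 ≈ 2.2794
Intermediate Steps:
P(t) = -2 - t/2 (P(t) = -(t + 4)/2 = -(4 + t)/2 = -2 - t/2)
a(X) = 6 + 3*X/2 (a(X) = -3*(-2 - X/2) = 6 + 3*X/2)
m(s) = -6*s (m(s) = -3*(s + s) = -6*s)
I = -155/68 (I = ((6 + (3/2)*1) + 70)/(32 - 6*11) = ((6 + 3/2) + 70)/(32 - 66) = (15/2 + 70)/(-34) = (155/2)*(-1/34) = -155/68 ≈ -2.2794)
-I = -1*(-155/68) = 155/68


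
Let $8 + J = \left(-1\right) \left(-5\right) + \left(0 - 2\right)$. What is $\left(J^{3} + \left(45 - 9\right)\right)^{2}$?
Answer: $7921$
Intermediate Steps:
$J = -5$ ($J = -8 + \left(\left(-1\right) \left(-5\right) + \left(0 - 2\right)\right) = -8 + \left(5 + \left(0 - 2\right)\right) = -8 + \left(5 - 2\right) = -8 + 3 = -5$)
$\left(J^{3} + \left(45 - 9\right)\right)^{2} = \left(\left(-5\right)^{3} + \left(45 - 9\right)\right)^{2} = \left(-125 + 36\right)^{2} = \left(-89\right)^{2} = 7921$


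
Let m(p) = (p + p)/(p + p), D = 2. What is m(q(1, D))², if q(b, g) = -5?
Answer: 1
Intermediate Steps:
m(p) = 1 (m(p) = (2*p)/((2*p)) = (2*p)*(1/(2*p)) = 1)
m(q(1, D))² = 1² = 1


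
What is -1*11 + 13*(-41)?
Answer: -544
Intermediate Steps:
-1*11 + 13*(-41) = -11 - 533 = -544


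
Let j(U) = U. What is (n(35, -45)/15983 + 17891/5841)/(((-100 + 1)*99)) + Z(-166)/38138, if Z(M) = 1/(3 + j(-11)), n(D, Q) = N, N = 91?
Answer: -8029292312549/25378801629291792 ≈ -0.00031638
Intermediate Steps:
n(D, Q) = 91
Z(M) = -⅛ (Z(M) = 1/(3 - 11) = 1/(-8) = -⅛)
(n(35, -45)/15983 + 17891/5841)/(((-100 + 1)*99)) + Z(-166)/38138 = (91/15983 + 17891/5841)/(((-100 + 1)*99)) - ⅛/38138 = (91*(1/15983) + 17891*(1/5841))/((-99*99)) - ⅛*1/38138 = (91/15983 + 17891/5841)/(-9801) - 1/305104 = (26043944/8486973)*(-1/9801) - 1/305104 = -26043944/83180822373 - 1/305104 = -8029292312549/25378801629291792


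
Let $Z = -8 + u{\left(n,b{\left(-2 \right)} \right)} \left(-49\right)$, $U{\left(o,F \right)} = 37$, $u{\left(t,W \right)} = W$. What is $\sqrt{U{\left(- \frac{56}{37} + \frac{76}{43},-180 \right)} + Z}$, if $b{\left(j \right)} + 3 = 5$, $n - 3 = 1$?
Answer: $i \sqrt{69} \approx 8.3066 i$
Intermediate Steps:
$n = 4$ ($n = 3 + 1 = 4$)
$b{\left(j \right)} = 2$ ($b{\left(j \right)} = -3 + 5 = 2$)
$Z = -106$ ($Z = -8 + 2 \left(-49\right) = -8 - 98 = -106$)
$\sqrt{U{\left(- \frac{56}{37} + \frac{76}{43},-180 \right)} + Z} = \sqrt{37 - 106} = \sqrt{-69} = i \sqrt{69}$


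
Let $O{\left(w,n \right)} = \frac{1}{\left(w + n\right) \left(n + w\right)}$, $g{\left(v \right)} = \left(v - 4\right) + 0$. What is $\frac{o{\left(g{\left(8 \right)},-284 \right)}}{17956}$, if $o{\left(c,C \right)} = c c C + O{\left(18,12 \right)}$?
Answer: $- \frac{4089599}{16160400} \approx -0.25306$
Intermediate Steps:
$g{\left(v \right)} = -4 + v$ ($g{\left(v \right)} = \left(-4 + v\right) + 0 = -4 + v$)
$O{\left(w,n \right)} = \frac{1}{\left(n + w\right)^{2}}$ ($O{\left(w,n \right)} = \frac{1}{\left(n + w\right) \left(n + w\right)} = \frac{1}{\left(n + w\right)^{2}}$)
$o{\left(c,C \right)} = \frac{1}{900} + C c^{2}$ ($o{\left(c,C \right)} = c c C + \frac{1}{\left(12 + 18\right)^{2}} = c^{2} C + \frac{1}{900} = C c^{2} + \frac{1}{900} = \frac{1}{900} + C c^{2}$)
$\frac{o{\left(g{\left(8 \right)},-284 \right)}}{17956} = \frac{\frac{1}{900} - 284 \left(-4 + 8\right)^{2}}{17956} = \left(\frac{1}{900} - 284 \cdot 4^{2}\right) \frac{1}{17956} = \left(\frac{1}{900} - 4544\right) \frac{1}{17956} = \left(- \frac{4089599}{900}\right) \frac{1}{17956} = - \frac{4089599}{16160400}$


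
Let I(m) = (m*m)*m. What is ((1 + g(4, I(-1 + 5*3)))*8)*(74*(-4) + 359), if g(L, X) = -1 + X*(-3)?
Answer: -4148928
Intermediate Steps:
I(m) = m**3 (I(m) = m**2*m = m**3)
g(L, X) = -1 - 3*X
((1 + g(4, I(-1 + 5*3)))*8)*(74*(-4) + 359) = ((1 + (-1 - 3*(-1 + 5*3)**3))*8)*(74*(-4) + 359) = ((1 + (-1 - 3*(-1 + 15)**3))*8)*(-296 + 359) = ((1 + (-1 - 3*14**3))*8)*63 = ((1 + (-1 - 3*2744))*8)*63 = ((1 + (-1 - 8232))*8)*63 = ((1 - 8233)*8)*63 = -8232*8*63 = -65856*63 = -4148928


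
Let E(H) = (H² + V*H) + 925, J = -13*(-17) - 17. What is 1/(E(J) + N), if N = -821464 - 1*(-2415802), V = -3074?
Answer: 1/1009783 ≈ 9.9031e-7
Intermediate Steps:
J = 204 (J = 221 - 17 = 204)
N = 1594338 (N = -821464 + 2415802 = 1594338)
E(H) = 925 + H² - 3074*H (E(H) = (H² - 3074*H) + 925 = 925 + H² - 3074*H)
1/(E(J) + N) = 1/((925 + 204² - 3074*204) + 1594338) = 1/((925 + 41616 - 627096) + 1594338) = 1/(-584555 + 1594338) = 1/1009783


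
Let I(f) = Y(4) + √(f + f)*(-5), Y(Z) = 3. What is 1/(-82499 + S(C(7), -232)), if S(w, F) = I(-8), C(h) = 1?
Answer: -5156/425349401 + 5*I/1701397604 ≈ -1.2122e-5 + 2.9388e-9*I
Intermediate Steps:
I(f) = 3 - 5*√2*√f (I(f) = 3 + √(f + f)*(-5) = 3 + √(2*f)*(-5) = 3 + (√2*√f)*(-5) = 3 - 5*√2*√f)
S(w, F) = 3 - 20*I (S(w, F) = 3 - 5*√2*√(-8) = 3 - 5*√2*2*I*√2 = 3 - 20*I)
1/(-82499 + S(C(7), -232)) = 1/(-82499 + (3 - 20*I)) = 1/(-82496 - 20*I) = (-82496 + 20*I)/6805590416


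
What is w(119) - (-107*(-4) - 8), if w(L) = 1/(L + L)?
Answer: -99959/238 ≈ -420.00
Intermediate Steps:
w(L) = 1/(2*L)
w(119) - (-107*(-4) - 8) = (½)/119 - (-107*(-4) - 8) = (½)*(1/119) - (428 - 8) = 1/238 - 1*420 = 1/238 - 420 = -99959/238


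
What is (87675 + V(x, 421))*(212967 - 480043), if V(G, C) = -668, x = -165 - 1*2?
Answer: -23237481532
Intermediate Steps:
x = -167 (x = -165 - 2 = -167)
(87675 + V(x, 421))*(212967 - 480043) = (87675 - 668)*(212967 - 480043) = 87007*(-267076) = -23237481532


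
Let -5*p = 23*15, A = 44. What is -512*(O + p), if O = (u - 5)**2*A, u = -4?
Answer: -1789440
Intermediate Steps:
p = -69 (p = -23*15/5 = -1/5*345 = -69)
O = 3564 (O = (-4 - 5)**2*44 = (-9)**2*44 = 81*44 = 3564)
-512*(O + p) = -512*(3564 - 69) = -512*3495 = -1789440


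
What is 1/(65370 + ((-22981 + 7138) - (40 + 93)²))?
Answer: 1/31838 ≈ 3.1409e-5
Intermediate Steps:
1/(65370 + ((-22981 + 7138) - (40 + 93)²)) = 1/(65370 + (-15843 - 1*133²)) = 1/(65370 + (-15843 - 1*17689)) = 1/(65370 + (-15843 - 17689)) = 1/(65370 - 33532) = 1/31838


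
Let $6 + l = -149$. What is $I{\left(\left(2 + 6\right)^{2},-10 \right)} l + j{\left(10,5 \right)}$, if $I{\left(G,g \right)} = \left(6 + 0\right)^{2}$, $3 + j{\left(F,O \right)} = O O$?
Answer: $-5558$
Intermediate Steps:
$j{\left(F,O \right)} = -3 + O^{2}$ ($j{\left(F,O \right)} = -3 + O O = -3 + O^{2}$)
$l = -155$ ($l = -6 - 149 = -155$)
$I{\left(G,g \right)} = 36$ ($I{\left(G,g \right)} = 6^{2} = 36$)
$I{\left(\left(2 + 6\right)^{2},-10 \right)} l + j{\left(10,5 \right)} = 36 \left(-155\right) - \left(3 - 5^{2}\right) = -5580 + \left(-3 + 25\right) = -5580 + 22 = -5558$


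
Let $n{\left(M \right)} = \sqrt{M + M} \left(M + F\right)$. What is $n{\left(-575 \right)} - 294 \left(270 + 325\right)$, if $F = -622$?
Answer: $-174930 - 5985 i \sqrt{46} \approx -1.7493 \cdot 10^{5} - 40592.0 i$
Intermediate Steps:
$n{\left(M \right)} = \sqrt{2} \sqrt{M} \left(-622 + M\right)$ ($n{\left(M \right)} = \sqrt{M + M} \left(M - 622\right) = \sqrt{2 M} \left(-622 + M\right) = \sqrt{2} \sqrt{M} \left(-622 + M\right)$)
$n{\left(-575 \right)} - 294 \left(270 + 325\right) = \sqrt{2} \sqrt{-575} \left(-622 - 575\right) - 294 \left(270 + 325\right) = \sqrt{2} \cdot 5 i \sqrt{23} \left(-1197\right) - 174930 = - 5985 i \sqrt{46} - 174930 = -174930 - 5985 i \sqrt{46}$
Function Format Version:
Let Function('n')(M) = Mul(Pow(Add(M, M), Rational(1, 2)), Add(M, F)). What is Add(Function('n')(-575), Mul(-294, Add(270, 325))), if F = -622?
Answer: Add(-174930, Mul(-5985, I, Pow(46, Rational(1, 2)))) ≈ Add(-1.7493e+5, Mul(-40592., I))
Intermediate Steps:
Function('n')(M) = Mul(Pow(2, Rational(1, 2)), Pow(M, Rational(1, 2)), Add(-622, M)) (Function('n')(M) = Mul(Pow(Add(M, M), Rational(1, 2)), Add(M, -622)) = Mul(Pow(Mul(2, M), Rational(1, 2)), Add(-622, M)) = Mul(Mul(Pow(2, Rational(1, 2)), Pow(M, Rational(1, 2))), Add(-622, M)) = Mul(Pow(2, Rational(1, 2)), Pow(M, Rational(1, 2)), Add(-622, M)))
Add(Function('n')(-575), Mul(-294, Add(270, 325))) = Add(Mul(Pow(2, Rational(1, 2)), Pow(-575, Rational(1, 2)), Add(-622, -575)), Mul(-294, Add(270, 325))) = Add(Mul(Pow(2, Rational(1, 2)), Mul(5, I, Pow(23, Rational(1, 2))), -1197), Mul(-294, 595)) = Add(Mul(-5985, I, Pow(46, Rational(1, 2))), -174930) = Add(-174930, Mul(-5985, I, Pow(46, Rational(1, 2))))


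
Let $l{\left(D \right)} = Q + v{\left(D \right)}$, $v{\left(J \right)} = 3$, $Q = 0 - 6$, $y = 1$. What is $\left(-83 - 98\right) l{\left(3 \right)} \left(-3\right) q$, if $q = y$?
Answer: $-1629$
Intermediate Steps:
$Q = -6$ ($Q = 0 - 6 = -6$)
$l{\left(D \right)} = -3$ ($l{\left(D \right)} = -6 + 3 = -3$)
$q = 1$
$\left(-83 - 98\right) l{\left(3 \right)} \left(-3\right) q = \left(-83 - 98\right) \left(-3\right) \left(-3\right) 1 = - 181 \cdot 9 \cdot 1 = \left(-181\right) 9 = -1629$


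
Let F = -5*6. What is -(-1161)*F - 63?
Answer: -34893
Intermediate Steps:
F = -30
-(-1161)*F - 63 = -(-1161)*(-30) - 63 = -129*270 - 63 = -34830 - 63 = -34893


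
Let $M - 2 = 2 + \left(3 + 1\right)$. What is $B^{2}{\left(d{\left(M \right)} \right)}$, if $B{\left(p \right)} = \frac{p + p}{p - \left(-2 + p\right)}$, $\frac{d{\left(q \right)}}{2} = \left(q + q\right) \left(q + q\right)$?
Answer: $262144$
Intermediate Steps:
$M = 8$ ($M = 2 + \left(2 + \left(3 + 1\right)\right) = 2 + \left(2 + 4\right) = 2 + 6 = 8$)
$d{\left(q \right)} = 8 q^{2}$ ($d{\left(q \right)} = 2 \left(q + q\right) \left(q + q\right) = 2 \cdot 2 q 2 q = 2 \cdot 4 q^{2} = 8 q^{2}$)
$B{\left(p \right)} = p$ ($B{\left(p \right)} = \frac{2 p}{2} = 2 p \frac{1}{2} = p$)
$B^{2}{\left(d{\left(M \right)} \right)} = \left(8 \cdot 8^{2}\right)^{2} = \left(8 \cdot 64\right)^{2} = 512^{2} = 262144$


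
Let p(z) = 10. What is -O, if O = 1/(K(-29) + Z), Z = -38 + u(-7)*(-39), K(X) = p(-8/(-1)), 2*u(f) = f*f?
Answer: 2/1967 ≈ 0.0010168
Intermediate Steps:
u(f) = f²/2 (u(f) = (f*f)/2 = f²/2)
K(X) = 10
Z = -1987/2 (Z = -38 + ((½)*(-7)²)*(-39) = -38 + ((½)*49)*(-39) = -38 + (49/2)*(-39) = -38 - 1911/2 = -1987/2 ≈ -993.50)
O = -2/1967 (O = 1/(10 - 1987/2) = 1/(-1967/2) = -2/1967 ≈ -0.0010168)
-O = -1*(-2/1967) = 2/1967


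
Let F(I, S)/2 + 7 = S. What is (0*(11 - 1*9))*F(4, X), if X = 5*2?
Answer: 0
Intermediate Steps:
X = 10
F(I, S) = -14 + 2*S
(0*(11 - 1*9))*F(4, X) = (0*(11 - 1*9))*(-14 + 2*10) = (0*(11 - 9))*(-14 + 20) = (0*2)*6 = 0*6 = 0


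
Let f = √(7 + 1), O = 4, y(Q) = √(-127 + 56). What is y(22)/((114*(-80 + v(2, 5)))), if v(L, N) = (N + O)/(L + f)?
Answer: -169*I*√71/1618743 - 3*I*√142/539581 ≈ -0.00094596*I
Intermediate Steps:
y(Q) = I*√71 (y(Q) = √(-71) = I*√71)
f = 2*√2 (f = √8 = 2*√2 ≈ 2.8284)
v(L, N) = (4 + N)/(L + 2*√2) (v(L, N) = (N + 4)/(L + 2*√2) = (4 + N)/(L + 2*√2))
y(22)/((114*(-80 + v(2, 5)))) = (I*√71)/((114*(-80 + (4 + 5)/(2 + 2*√2)))) = (I*√71)/((114*(-80 + 9/(2 + 2*√2)))) = (I*√71)/(-9120 + 1026/(2 + 2*√2)) = I*√71/(-9120 + 1026/(2 + 2*√2))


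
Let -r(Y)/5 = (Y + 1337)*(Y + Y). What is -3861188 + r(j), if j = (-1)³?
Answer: -3847828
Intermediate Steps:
j = -1
r(Y) = -10*Y*(1337 + Y) (r(Y) = -5*(Y + 1337)*(Y + Y) = -5*(1337 + Y)*2*Y = -10*Y*(1337 + Y))
-3861188 + r(j) = -3861188 - 10*(-1)*(1337 - 1) = -3861188 - 10*(-1)*1336 = -3861188 + 13360 = -3847828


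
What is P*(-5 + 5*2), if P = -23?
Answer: -115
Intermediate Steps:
P*(-5 + 5*2) = -23*(-5 + 5*2) = -23*(-5 + 10) = -23*5 = -115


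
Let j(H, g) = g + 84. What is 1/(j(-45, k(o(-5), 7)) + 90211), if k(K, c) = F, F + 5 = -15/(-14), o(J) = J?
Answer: 14/1264075 ≈ 1.1075e-5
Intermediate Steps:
F = -55/14 (F = -5 - 15/(-14) = -5 - 15*(-1/14) = -5 + 15/14 = -55/14 ≈ -3.9286)
k(K, c) = -55/14
j(H, g) = 84 + g
1/(j(-45, k(o(-5), 7)) + 90211) = 1/((84 - 55/14) + 90211) = 1/(1121/14 + 90211) = 1/(1264075/14) = 14/1264075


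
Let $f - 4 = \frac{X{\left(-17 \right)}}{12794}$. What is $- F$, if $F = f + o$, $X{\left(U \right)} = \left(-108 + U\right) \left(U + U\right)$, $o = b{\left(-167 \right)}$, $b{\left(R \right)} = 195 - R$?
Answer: $- \frac{2343427}{6397} \approx -366.33$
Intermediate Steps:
$o = 362$ ($o = 195 - -167 = 195 + 167 = 362$)
$X{\left(U \right)} = 2 U \left(-108 + U\right)$ ($X{\left(U \right)} = \left(-108 + U\right) 2 U = 2 U \left(-108 + U\right)$)
$f = \frac{27713}{6397}$ ($f = 4 + \frac{2 \left(-17\right) \left(-108 - 17\right)}{12794} = 4 + 2 \left(-17\right) \left(-125\right) \frac{1}{12794} = 4 + 4250 \cdot \frac{1}{12794} = 4 + \frac{2125}{6397} = \frac{27713}{6397} \approx 4.3322$)
$F = \frac{2343427}{6397}$ ($F = \frac{27713}{6397} + 362 = \frac{2343427}{6397} \approx 366.33$)
$- F = \left(-1\right) \frac{2343427}{6397} = - \frac{2343427}{6397}$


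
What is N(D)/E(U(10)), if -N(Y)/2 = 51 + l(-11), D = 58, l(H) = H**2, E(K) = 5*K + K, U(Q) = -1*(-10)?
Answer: -86/15 ≈ -5.7333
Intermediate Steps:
U(Q) = 10
E(K) = 6*K
N(Y) = -344 (N(Y) = -2*(51 + (-11)**2) = -2*(51 + 121) = -2*172 = -344)
N(D)/E(U(10)) = -344/(6*10) = -344/60 = -344*1/60 = -86/15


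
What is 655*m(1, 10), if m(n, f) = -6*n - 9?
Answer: -9825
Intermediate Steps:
m(n, f) = -9 - 6*n
655*m(1, 10) = 655*(-9 - 6*1) = 655*(-9 - 6) = 655*(-15) = -9825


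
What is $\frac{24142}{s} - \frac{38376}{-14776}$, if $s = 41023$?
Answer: $\frac{241377605}{75769481} \approx 3.1857$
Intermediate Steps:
$\frac{24142}{s} - \frac{38376}{-14776} = \frac{24142}{41023} - \frac{38376}{-14776} = 24142 \cdot \frac{1}{41023} - - \frac{4797}{1847} = \frac{24142}{41023} + \frac{4797}{1847} = \frac{241377605}{75769481}$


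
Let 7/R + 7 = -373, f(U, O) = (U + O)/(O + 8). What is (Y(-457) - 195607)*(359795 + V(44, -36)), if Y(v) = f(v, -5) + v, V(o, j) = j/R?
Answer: -496872049410/7 ≈ -7.0982e+10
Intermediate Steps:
f(U, O) = (O + U)/(8 + O)
R = -7/380 (R = 7/(-7 - 373) = 7/(-380) = 7*(-1/380) = -7/380 ≈ -0.018421)
V(o, j) = -380*j/7 (V(o, j) = j/(-7/380) = j*(-380/7) = -380*j/7)
Y(v) = -5/3 + 4*v/3 (Y(v) = (-5 + v)/(8 - 5) + v = (-5 + v)/3 + v = (-5/3 + v/3) + v = -5/3 + 4*v/3)
(Y(-457) - 195607)*(359795 + V(44, -36)) = ((-5/3 + (4/3)*(-457)) - 195607)*(359795 - 380/7*(-36)) = ((-5/3 - 1828/3) - 195607)*(359795 + 13680/7) = (-611 - 195607)*(2532245/7) = -196218*2532245/7 = -496872049410/7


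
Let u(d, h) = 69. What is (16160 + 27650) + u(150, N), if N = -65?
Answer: 43879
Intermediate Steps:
(16160 + 27650) + u(150, N) = (16160 + 27650) + 69 = 43810 + 69 = 43879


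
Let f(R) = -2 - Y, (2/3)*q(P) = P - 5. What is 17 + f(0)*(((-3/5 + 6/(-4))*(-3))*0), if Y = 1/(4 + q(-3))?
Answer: 17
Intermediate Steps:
q(P) = -15/2 + 3*P/2 (q(P) = 3*(P - 5)/2 = 3*(-5 + P)/2 = -15/2 + 3*P/2)
Y = -⅛ (Y = 1/(4 + (-15/2 + (3/2)*(-3))) = 1/(4 + (-15/2 - 9/2)) = 1/(4 - 12) = 1/(-8) = -⅛ ≈ -0.12500)
f(R) = -15/8 (f(R) = -2 - 1*(-⅛) = -2 + ⅛ = -15/8)
17 + f(0)*(((-3/5 + 6/(-4))*(-3))*0) = 17 - 15*(-3/5 + 6/(-4))*(-3)*0/8 = 17 - 15*(-3*⅕ + 6*(-¼))*(-3)*0/8 = 17 - 15*(-⅗ - 3/2)*(-3)*0/8 = 17 - 15*(-21/10*(-3))*0/8 = 17 - 189*0/16 = 17 - 15/8*0 = 17 + 0 = 17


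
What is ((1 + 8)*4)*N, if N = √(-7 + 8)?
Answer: 36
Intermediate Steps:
N = 1 (N = √1 = 1)
((1 + 8)*4)*N = ((1 + 8)*4)*1 = (9*4)*1 = 36*1 = 36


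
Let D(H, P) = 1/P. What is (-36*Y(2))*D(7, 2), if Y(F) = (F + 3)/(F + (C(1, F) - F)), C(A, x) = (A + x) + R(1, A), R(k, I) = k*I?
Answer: -45/2 ≈ -22.500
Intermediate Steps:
R(k, I) = I*k
C(A, x) = x + 2*A (C(A, x) = (A + x) + A*1 = (A + x) + A = x + 2*A)
Y(F) = (3 + F)/(2 + F) (Y(F) = (F + 3)/(F + ((F + 2*1) - F)) = (3 + F)/(F + ((F + 2) - F)) = (3 + F)/(F + ((2 + F) - F)) = (3 + F)/(F + 2) = (3 + F)/(2 + F))
(-36*Y(2))*D(7, 2) = -36*(3 + 2)/(2 + 2)/2 = -36*5/4*(½) = -45*½ = -45/2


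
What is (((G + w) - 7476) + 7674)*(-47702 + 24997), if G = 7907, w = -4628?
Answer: -78945285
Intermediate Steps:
(((G + w) - 7476) + 7674)*(-47702 + 24997) = (((7907 - 4628) - 7476) + 7674)*(-47702 + 24997) = ((3279 - 7476) + 7674)*(-22705) = (-4197 + 7674)*(-22705) = 3477*(-22705) = -78945285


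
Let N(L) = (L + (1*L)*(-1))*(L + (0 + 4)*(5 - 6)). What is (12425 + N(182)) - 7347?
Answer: 5078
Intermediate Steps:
N(L) = 0 (N(L) = (L + L*(-1))*(L + 4*(-1)) = (L - L)*(L - 4) = 0*(-4 + L) = 0)
(12425 + N(182)) - 7347 = (12425 + 0) - 7347 = 12425 - 7347 = 5078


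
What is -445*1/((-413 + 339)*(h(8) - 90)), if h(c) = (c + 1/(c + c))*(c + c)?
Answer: 445/2886 ≈ 0.15419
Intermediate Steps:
h(c) = 2*c*(c + 1/(2*c)) (h(c) = (c + 1/(2*c))*(2*c) = 2*c*(c + 1/(2*c)))
-445*1/((-413 + 339)*(h(8) - 90)) = -445*1/((-413 + 339)*((1 + 2*8²) - 90)) = -445*(-1/(74*((1 + 2*64) - 90))) = -445*(-1/(74*((1 + 128) - 90))) = -445*(-1/(74*(129 - 90))) = -445/((-74*39)) = -445/(-2886) = -445*(-1/2886) = 445/2886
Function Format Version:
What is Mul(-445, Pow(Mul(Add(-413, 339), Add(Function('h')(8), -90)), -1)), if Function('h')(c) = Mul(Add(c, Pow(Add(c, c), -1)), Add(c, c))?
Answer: Rational(445, 2886) ≈ 0.15419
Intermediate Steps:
Function('h')(c) = Mul(2, c, Add(c, Mul(Rational(1, 2), Pow(c, -1)))) (Function('h')(c) = Mul(Add(c, Pow(Mul(2, c), -1)), Mul(2, c)) = Mul(Add(c, Mul(Rational(1, 2), Pow(c, -1))), Mul(2, c)) = Mul(2, c, Add(c, Mul(Rational(1, 2), Pow(c, -1)))))
Mul(-445, Pow(Mul(Add(-413, 339), Add(Function('h')(8), -90)), -1)) = Mul(-445, Pow(Mul(Add(-413, 339), Add(Add(1, Mul(2, Pow(8, 2))), -90)), -1)) = Mul(-445, Pow(Mul(-74, Add(Add(1, Mul(2, 64)), -90)), -1)) = Mul(-445, Pow(Mul(-74, Add(Add(1, 128), -90)), -1)) = Mul(-445, Pow(Mul(-74, Add(129, -90)), -1)) = Mul(-445, Pow(Mul(-74, 39), -1)) = Mul(-445, Pow(-2886, -1)) = Mul(-445, Rational(-1, 2886)) = Rational(445, 2886)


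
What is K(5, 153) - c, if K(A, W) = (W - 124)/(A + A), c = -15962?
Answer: 159649/10 ≈ 15965.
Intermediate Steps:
K(A, W) = (-124 + W)/(2*A) (K(A, W) = (-124 + W)/((2*A)) = (-124 + W)*(1/(2*A)) = (-124 + W)/(2*A))
K(5, 153) - c = (½)*(-124 + 153)/5 - 1*(-15962) = (½)*(⅕)*29 + 15962 = 29/10 + 15962 = 159649/10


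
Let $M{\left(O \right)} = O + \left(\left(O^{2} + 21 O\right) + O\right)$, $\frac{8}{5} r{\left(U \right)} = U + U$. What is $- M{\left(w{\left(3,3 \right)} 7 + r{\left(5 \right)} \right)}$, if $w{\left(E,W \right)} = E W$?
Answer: $- \frac{102213}{16} \approx -6388.3$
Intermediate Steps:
$r{\left(U \right)} = \frac{5 U}{4}$ ($r{\left(U \right)} = \frac{5 \left(U + U\right)}{8} = \frac{5 \cdot 2 U}{8} = \frac{5 U}{4}$)
$M{\left(O \right)} = O^{2} + 23 O$ ($M{\left(O \right)} = O + \left(O^{2} + 22 O\right) = O^{2} + 23 O$)
$- M{\left(w{\left(3,3 \right)} 7 + r{\left(5 \right)} \right)} = - \left(3 \cdot 3 \cdot 7 + \frac{5}{4} \cdot 5\right) \left(23 + \left(3 \cdot 3 \cdot 7 + \frac{5}{4} \cdot 5\right)\right) = - \left(9 \cdot 7 + \frac{25}{4}\right) \left(23 + \left(9 \cdot 7 + \frac{25}{4}\right)\right) = - \left(63 + \frac{25}{4}\right) \left(23 + \left(63 + \frac{25}{4}\right)\right) = - \frac{277 \left(23 + \frac{277}{4}\right)}{4} = - \frac{277 \cdot 369}{4 \cdot 4} = \left(-1\right) \frac{102213}{16} = - \frac{102213}{16}$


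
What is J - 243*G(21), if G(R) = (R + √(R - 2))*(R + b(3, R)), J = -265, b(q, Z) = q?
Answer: -122737 - 5832*√19 ≈ -1.4816e+5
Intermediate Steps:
G(R) = (3 + R)*(R + √(-2 + R)) (G(R) = (R + √(R - 2))*(R + 3) = (R + √(-2 + R))*(3 + R) = (3 + R)*(R + √(-2 + R)))
J - 243*G(21) = -265 - 243*(21² + 3*21 + 3*√(-2 + 21) + 21*√(-2 + 21)) = -265 - 243*(441 + 63 + 3*√19 + 21*√19) = -265 - 243*(504 + 24*√19) = -265 + (-122472 - 5832*√19) = -122737 - 5832*√19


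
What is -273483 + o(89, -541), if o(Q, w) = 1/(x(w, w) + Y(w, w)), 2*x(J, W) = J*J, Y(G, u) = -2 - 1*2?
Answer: -80041090057/292673 ≈ -2.7348e+5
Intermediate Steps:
Y(G, u) = -4 (Y(G, u) = -2 - 2 = -4)
x(J, W) = J**2/2 (x(J, W) = (J*J)/2 = J**2/2)
o(Q, w) = 1/(-4 + w**2/2) (o(Q, w) = 1/(w**2/2 - 4) = 1/(-4 + w**2/2))
-273483 + o(89, -541) = -273483 + 2/(-8 + (-541)**2) = -273483 + 2/(-8 + 292681) = -273483 + 2/292673 = -80041090057/292673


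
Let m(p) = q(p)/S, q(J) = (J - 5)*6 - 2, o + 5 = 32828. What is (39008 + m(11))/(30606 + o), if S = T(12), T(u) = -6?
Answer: 117007/190287 ≈ 0.61490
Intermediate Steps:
S = -6
o = 32823 (o = -5 + 32828 = 32823)
q(J) = -32 + 6*J (q(J) = (-5 + J)*6 - 2 = (-30 + 6*J) - 2 = -32 + 6*J)
m(p) = 16/3 - p (m(p) = (-32 + 6*p)/(-6) = (-32 + 6*p)*(-⅙) = 16/3 - p)
(39008 + m(11))/(30606 + o) = (39008 + (16/3 - 1*11))/(30606 + 32823) = (39008 + (16/3 - 11))/63429 = (39008 - 17/3)*(1/63429) = (117007/3)*(1/63429) = 117007/190287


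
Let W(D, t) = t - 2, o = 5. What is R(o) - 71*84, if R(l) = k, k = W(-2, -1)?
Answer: -5967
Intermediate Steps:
W(D, t) = -2 + t
k = -3 (k = -2 - 1 = -3)
R(l) = -3
R(o) - 71*84 = -3 - 71*84 = -3 - 5964 = -5967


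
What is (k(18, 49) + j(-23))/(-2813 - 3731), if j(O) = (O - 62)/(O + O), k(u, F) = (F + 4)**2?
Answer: -129299/301024 ≈ -0.42953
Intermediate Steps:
k(u, F) = (4 + F)**2
j(O) = (-62 + O)/(2*O) (j(O) = (-62 + O)/((2*O)) = (-62 + O)*(1/(2*O)) = (-62 + O)/(2*O))
(k(18, 49) + j(-23))/(-2813 - 3731) = ((4 + 49)**2 + (1/2)*(-62 - 23)/(-23))/(-2813 - 3731) = (53**2 + (1/2)*(-1/23)*(-85))/(-6544) = (2809 + 85/46)*(-1/6544) = (129299/46)*(-1/6544) = -129299/301024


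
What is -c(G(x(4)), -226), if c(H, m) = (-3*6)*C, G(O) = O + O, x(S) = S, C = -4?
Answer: -72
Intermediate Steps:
G(O) = 2*O
c(H, m) = 72 (c(H, m) = -3*6*(-4) = -18*(-4) = 72)
-c(G(x(4)), -226) = -1*72 = -72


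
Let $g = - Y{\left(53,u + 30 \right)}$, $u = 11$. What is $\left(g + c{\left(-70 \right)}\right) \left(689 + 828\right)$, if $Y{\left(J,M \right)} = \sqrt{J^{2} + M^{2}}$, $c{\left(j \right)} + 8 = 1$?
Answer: $-10619 - 1517 \sqrt{4490} \approx -1.1227 \cdot 10^{5}$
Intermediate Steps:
$c{\left(j \right)} = -7$ ($c{\left(j \right)} = -8 + 1 = -7$)
$g = - \sqrt{4490}$ ($g = - \sqrt{53^{2} + \left(11 + 30\right)^{2}} = - \sqrt{2809 + 41^{2}} = - \sqrt{2809 + 1681} = - \sqrt{4490} \approx -67.007$)
$\left(g + c{\left(-70 \right)}\right) \left(689 + 828\right) = \left(- \sqrt{4490} - 7\right) \left(689 + 828\right) = \left(-7 - \sqrt{4490}\right) 1517 = -10619 - 1517 \sqrt{4490}$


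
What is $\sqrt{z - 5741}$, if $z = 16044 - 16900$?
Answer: $3 i \sqrt{733} \approx 81.222 i$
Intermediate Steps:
$z = -856$
$\sqrt{z - 5741} = \sqrt{-856 - 5741} = \sqrt{-6597} = 3 i \sqrt{733}$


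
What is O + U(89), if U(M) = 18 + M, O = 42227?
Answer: 42334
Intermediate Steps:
O + U(89) = 42227 + (18 + 89) = 42227 + 107 = 42334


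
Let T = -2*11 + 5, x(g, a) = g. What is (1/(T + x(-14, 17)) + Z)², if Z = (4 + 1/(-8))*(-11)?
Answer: 111915241/61504 ≈ 1819.6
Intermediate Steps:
T = -17 (T = -22 + 5 = -17)
Z = -341/8 (Z = (4 + 1*(-⅛))*(-11) = (4 - ⅛)*(-11) = (31/8)*(-11) = -341/8 ≈ -42.625)
(1/(T + x(-14, 17)) + Z)² = (1/(-17 - 14) - 341/8)² = (1/(-31) - 341/8)² = (-1/31 - 341/8)² = (-10579/248)² = 111915241/61504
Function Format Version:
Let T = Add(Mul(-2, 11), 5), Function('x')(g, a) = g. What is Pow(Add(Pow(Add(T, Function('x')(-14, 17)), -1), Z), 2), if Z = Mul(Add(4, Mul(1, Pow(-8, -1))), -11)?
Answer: Rational(111915241, 61504) ≈ 1819.6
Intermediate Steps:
T = -17 (T = Add(-22, 5) = -17)
Z = Rational(-341, 8) (Z = Mul(Add(4, Mul(1, Rational(-1, 8))), -11) = Mul(Add(4, Rational(-1, 8)), -11) = Mul(Rational(31, 8), -11) = Rational(-341, 8) ≈ -42.625)
Pow(Add(Pow(Add(T, Function('x')(-14, 17)), -1), Z), 2) = Pow(Add(Pow(Add(-17, -14), -1), Rational(-341, 8)), 2) = Pow(Add(Pow(-31, -1), Rational(-341, 8)), 2) = Pow(Add(Rational(-1, 31), Rational(-341, 8)), 2) = Pow(Rational(-10579, 248), 2) = Rational(111915241, 61504)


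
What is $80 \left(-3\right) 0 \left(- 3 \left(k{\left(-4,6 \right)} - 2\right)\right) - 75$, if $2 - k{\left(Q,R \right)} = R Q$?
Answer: $-75$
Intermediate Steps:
$k{\left(Q,R \right)} = 2 - Q R$ ($k{\left(Q,R \right)} = 2 - R Q = 2 - Q R$)
$80 \left(-3\right) 0 \left(- 3 \left(k{\left(-4,6 \right)} - 2\right)\right) - 75 = 80 \left(-3\right) 0 \left(- 3 \left(\left(2 - \left(-4\right) 6\right) - 2\right)\right) - 75 = 80 \cdot 0 \left(- 3 \left(\left(2 + 24\right) - 2\right)\right) - 75 = 80 \cdot 0 \left(- 3 \left(26 - 2\right)\right) - 75 = 80 \cdot 0 \left(\left(-3\right) 24\right) - 75 = 80 \cdot 0 \left(-72\right) - 75 = 80 \cdot 0 - 75 = 0 - 75 = -75$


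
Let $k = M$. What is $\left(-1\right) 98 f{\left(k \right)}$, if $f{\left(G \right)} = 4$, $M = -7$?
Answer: $-392$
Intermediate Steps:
$k = -7$
$\left(-1\right) 98 f{\left(k \right)} = \left(-1\right) 98 \cdot 4 = \left(-98\right) 4 = -392$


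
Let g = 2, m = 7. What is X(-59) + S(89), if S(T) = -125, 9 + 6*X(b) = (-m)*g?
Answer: -773/6 ≈ -128.83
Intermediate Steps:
X(b) = -23/6 (X(b) = -3/2 + (-1*7*2)/6 = -3/2 + (-7*2)/6 = -3/2 + (⅙)*(-14) = -3/2 - 7/3 = -23/6)
X(-59) + S(89) = -23/6 - 125 = -773/6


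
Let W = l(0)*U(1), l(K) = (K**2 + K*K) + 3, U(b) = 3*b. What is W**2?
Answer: 81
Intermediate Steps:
l(K) = 3 + 2*K**2 (l(K) = (K**2 + K**2) + 3 = 2*K**2 + 3 = 3 + 2*K**2)
W = 9 (W = (3 + 2*0**2)*(3*1) = (3 + 2*0)*3 = (3 + 0)*3 = 3*3 = 9)
W**2 = 9**2 = 81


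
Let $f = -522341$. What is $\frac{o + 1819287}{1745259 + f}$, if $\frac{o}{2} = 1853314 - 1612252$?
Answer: $\frac{2301411}{1222918} \approx 1.8819$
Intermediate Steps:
$o = 482124$ ($o = 2 \left(1853314 - 1612252\right) = 2 \cdot 241062 = 482124$)
$\frac{o + 1819287}{1745259 + f} = \frac{482124 + 1819287}{1745259 - 522341} = \frac{2301411}{1222918}$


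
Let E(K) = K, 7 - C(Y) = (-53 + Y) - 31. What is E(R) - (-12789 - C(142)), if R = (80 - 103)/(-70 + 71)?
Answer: 12715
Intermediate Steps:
C(Y) = 91 - Y (C(Y) = 7 - ((-53 + Y) - 31) = 7 - (-84 + Y) = 7 + (84 - Y) = 91 - Y)
R = -23 (R = -23/1 = -23*1 = -23)
E(R) - (-12789 - C(142)) = -23 - (-12789 - (91 - 1*142)) = -23 - (-12789 - (91 - 142)) = -23 - (-12789 - 1*(-51)) = -23 - (-12789 + 51) = -23 - 1*(-12738) = -23 + 12738 = 12715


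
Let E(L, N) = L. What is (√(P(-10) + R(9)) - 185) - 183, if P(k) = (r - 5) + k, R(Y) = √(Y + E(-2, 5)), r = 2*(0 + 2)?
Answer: -368 + I*√(11 - √7) ≈ -368.0 + 2.8904*I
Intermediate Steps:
r = 4 (r = 2*2 = 4)
R(Y) = √(-2 + Y) (R(Y) = √(Y - 2) = √(-2 + Y))
P(k) = -1 + k (P(k) = (4 - 5) + k = -1 + k)
(√(P(-10) + R(9)) - 185) - 183 = (√((-1 - 10) + √(-2 + 9)) - 185) - 183 = (√(-11 + √7) - 185) - 183 = (-185 + √(-11 + √7)) - 183 = -368 + √(-11 + √7)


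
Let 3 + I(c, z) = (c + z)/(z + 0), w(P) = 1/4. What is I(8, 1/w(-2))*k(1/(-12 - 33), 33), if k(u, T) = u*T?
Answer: 0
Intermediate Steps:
w(P) = ¼
k(u, T) = T*u
I(c, z) = -3 + (c + z)/z (I(c, z) = -3 + (c + z)/(z + 0) = -3 + (c + z)/z)
I(8, 1/w(-2))*k(1/(-12 - 33), 33) = (-2 + 8/(1/(¼)))*(33/(-12 - 33)) = (-2 + 8/4)*(33/(-45)) = (-2 + 8*(¼))*(33*(-1/45)) = (-2 + 2)*(-11/15) = 0*(-11/15) = 0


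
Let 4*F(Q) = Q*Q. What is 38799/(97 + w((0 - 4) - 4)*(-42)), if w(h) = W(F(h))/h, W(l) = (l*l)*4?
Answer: 38799/5473 ≈ 7.0892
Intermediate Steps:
F(Q) = Q²/4 (F(Q) = (Q*Q)/4 = Q²/4)
W(l) = 4*l² (W(l) = l²*4 = 4*l²)
w(h) = h³/4 (w(h) = (4*(h²/4)²)/h = (4*(h⁴/16))/h = (h⁴/4)/h = h³/4)
38799/(97 + w((0 - 4) - 4)*(-42)) = 38799/(97 + (((0 - 4) - 4)³/4)*(-42)) = 38799/(97 + ((-4 - 4)³/4)*(-42)) = 38799/(97 + ((¼)*(-8)³)*(-42)) = 38799/(97 + ((¼)*(-512))*(-42)) = 38799/(97 - 128*(-42)) = 38799/(97 + 5376) = 38799/5473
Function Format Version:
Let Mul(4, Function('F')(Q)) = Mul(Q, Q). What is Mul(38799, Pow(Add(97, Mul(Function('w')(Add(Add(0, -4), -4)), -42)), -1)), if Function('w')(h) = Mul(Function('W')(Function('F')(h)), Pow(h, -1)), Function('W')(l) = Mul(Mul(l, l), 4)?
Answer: Rational(38799, 5473) ≈ 7.0892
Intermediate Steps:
Function('F')(Q) = Mul(Rational(1, 4), Pow(Q, 2)) (Function('F')(Q) = Mul(Rational(1, 4), Mul(Q, Q)) = Mul(Rational(1, 4), Pow(Q, 2)))
Function('W')(l) = Mul(4, Pow(l, 2)) (Function('W')(l) = Mul(Pow(l, 2), 4) = Mul(4, Pow(l, 2)))
Function('w')(h) = Mul(Rational(1, 4), Pow(h, 3)) (Function('w')(h) = Mul(Mul(4, Pow(Mul(Rational(1, 4), Pow(h, 2)), 2)), Pow(h, -1)) = Mul(Mul(4, Mul(Rational(1, 16), Pow(h, 4))), Pow(h, -1)) = Mul(Mul(Rational(1, 4), Pow(h, 4)), Pow(h, -1)) = Mul(Rational(1, 4), Pow(h, 3)))
Mul(38799, Pow(Add(97, Mul(Function('w')(Add(Add(0, -4), -4)), -42)), -1)) = Mul(38799, Pow(Add(97, Mul(Mul(Rational(1, 4), Pow(Add(Add(0, -4), -4), 3)), -42)), -1)) = Mul(38799, Pow(Add(97, Mul(Mul(Rational(1, 4), Pow(Add(-4, -4), 3)), -42)), -1)) = Mul(38799, Pow(Add(97, Mul(Mul(Rational(1, 4), Pow(-8, 3)), -42)), -1)) = Mul(38799, Pow(Add(97, Mul(Mul(Rational(1, 4), -512), -42)), -1)) = Mul(38799, Pow(Add(97, Mul(-128, -42)), -1)) = Mul(38799, Pow(Add(97, 5376), -1)) = Mul(38799, Pow(5473, -1)) = Mul(38799, Rational(1, 5473)) = Rational(38799, 5473)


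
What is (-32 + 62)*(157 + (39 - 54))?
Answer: 4260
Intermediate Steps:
(-32 + 62)*(157 + (39 - 54)) = 30*(157 - 15) = 30*142 = 4260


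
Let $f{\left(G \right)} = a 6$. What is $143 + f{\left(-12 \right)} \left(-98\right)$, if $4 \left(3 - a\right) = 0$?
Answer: $-1621$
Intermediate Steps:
$a = 3$ ($a = 3 - 0 = 3 + 0 = 3$)
$f{\left(G \right)} = 18$ ($f{\left(G \right)} = 3 \cdot 6 = 18$)
$143 + f{\left(-12 \right)} \left(-98\right) = 143 + 18 \left(-98\right) = 143 - 1764 = -1621$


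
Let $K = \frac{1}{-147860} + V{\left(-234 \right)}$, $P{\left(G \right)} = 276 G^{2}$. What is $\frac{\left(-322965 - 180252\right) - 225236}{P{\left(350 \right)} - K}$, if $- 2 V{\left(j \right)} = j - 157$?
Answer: $- \frac{107709060580}{4999117693371} \approx -0.021546$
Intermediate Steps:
$V{\left(j \right)} = \frac{157}{2} - \frac{j}{2}$ ($V{\left(j \right)} = - \frac{j - 157}{2} = - \frac{-157 + j}{2} = \frac{157}{2} - \frac{j}{2}$)
$K = \frac{28906629}{147860}$ ($K = \frac{1}{-147860} + \left(\frac{157}{2} - -117\right) = - \frac{1}{147860} + \left(\frac{157}{2} + 117\right) = - \frac{1}{147860} + \frac{391}{2} = \frac{28906629}{147860} \approx 195.5$)
$\frac{\left(-322965 - 180252\right) - 225236}{P{\left(350 \right)} - K} = \frac{\left(-322965 - 180252\right) - 225236}{276 \cdot 350^{2} - \frac{28906629}{147860}} = \frac{-503217 - 225236}{276 \cdot 122500 - \frac{28906629}{147860}} = - \frac{728453}{33810000 - \frac{28906629}{147860}} = - \frac{728453}{\frac{4999117693371}{147860}} = \left(-728453\right) \frac{147860}{4999117693371} = - \frac{107709060580}{4999117693371}$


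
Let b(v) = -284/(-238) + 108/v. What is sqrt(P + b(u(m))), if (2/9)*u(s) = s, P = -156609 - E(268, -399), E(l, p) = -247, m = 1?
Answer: 108*I*sqrt(189805)/119 ≈ 395.39*I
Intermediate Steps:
P = -156362 (P = -156609 - 1*(-247) = -156609 + 247 = -156362)
u(s) = 9*s/2
b(v) = 142/119 + 108/v (b(v) = -284*(-1/238) + 108/v = 142/119 + 108/v)
sqrt(P + b(u(m))) = sqrt(-156362 + (142/119 + 108/(((9/2)*1)))) = sqrt(-156362 + (142/119 + 108/(9/2))) = sqrt(-156362 + (142/119 + 108*(2/9))) = sqrt(-156362 + (142/119 + 24)) = sqrt(-156362 + 2998/119) = sqrt(-18604080/119) = 108*I*sqrt(189805)/119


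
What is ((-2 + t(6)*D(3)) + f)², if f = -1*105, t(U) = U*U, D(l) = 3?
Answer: 1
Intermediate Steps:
t(U) = U²
f = -105
((-2 + t(6)*D(3)) + f)² = ((-2 + 6²*3) - 105)² = ((-2 + 36*3) - 105)² = ((-2 + 108) - 105)² = (106 - 105)² = 1² = 1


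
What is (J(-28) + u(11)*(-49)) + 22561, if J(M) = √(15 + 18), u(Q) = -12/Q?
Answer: 248759/11 + √33 ≈ 22620.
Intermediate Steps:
J(M) = √33
(J(-28) + u(11)*(-49)) + 22561 = (√33 - 12/11*(-49)) + 22561 = (√33 + 588/11) + 22561 = (588/11 + √33) + 22561 = 248759/11 + √33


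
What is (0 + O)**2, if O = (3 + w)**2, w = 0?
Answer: 81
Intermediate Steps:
O = 9 (O = (3 + 0)**2 = 3**2 = 9)
(0 + O)**2 = (0 + 9)**2 = 9**2 = 81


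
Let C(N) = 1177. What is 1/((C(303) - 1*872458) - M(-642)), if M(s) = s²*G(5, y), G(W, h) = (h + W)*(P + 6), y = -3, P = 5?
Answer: -1/9938889 ≈ -1.0061e-7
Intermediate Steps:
G(W, h) = 11*W + 11*h (G(W, h) = (h + W)*(5 + 6) = (W + h)*11 = 11*W + 11*h)
M(s) = 22*s² (M(s) = s²*(11*5 + 11*(-3)) = s²*(55 - 33) = s²*22 = 22*s²)
1/((C(303) - 1*872458) - M(-642)) = 1/((1177 - 1*872458) - 22*(-642)²) = 1/((1177 - 872458) - 22*412164) = 1/(-871281 - 1*9067608) = 1/(-871281 - 9067608) = 1/(-9938889) = -1/9938889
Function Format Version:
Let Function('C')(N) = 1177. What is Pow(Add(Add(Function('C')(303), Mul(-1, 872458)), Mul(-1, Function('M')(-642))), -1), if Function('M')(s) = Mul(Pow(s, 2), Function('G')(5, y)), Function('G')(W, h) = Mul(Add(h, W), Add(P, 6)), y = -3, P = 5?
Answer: Rational(-1, 9938889) ≈ -1.0061e-7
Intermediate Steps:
Function('G')(W, h) = Add(Mul(11, W), Mul(11, h)) (Function('G')(W, h) = Mul(Add(h, W), Add(5, 6)) = Mul(Add(W, h), 11) = Add(Mul(11, W), Mul(11, h)))
Function('M')(s) = Mul(22, Pow(s, 2)) (Function('M')(s) = Mul(Pow(s, 2), Add(Mul(11, 5), Mul(11, -3))) = Mul(Pow(s, 2), Add(55, -33)) = Mul(Pow(s, 2), 22) = Mul(22, Pow(s, 2)))
Pow(Add(Add(Function('C')(303), Mul(-1, 872458)), Mul(-1, Function('M')(-642))), -1) = Pow(Add(Add(1177, Mul(-1, 872458)), Mul(-1, Mul(22, Pow(-642, 2)))), -1) = Pow(Add(Add(1177, -872458), Mul(-1, Mul(22, 412164))), -1) = Pow(Add(-871281, Mul(-1, 9067608)), -1) = Pow(Add(-871281, -9067608), -1) = Pow(-9938889, -1) = Rational(-1, 9938889)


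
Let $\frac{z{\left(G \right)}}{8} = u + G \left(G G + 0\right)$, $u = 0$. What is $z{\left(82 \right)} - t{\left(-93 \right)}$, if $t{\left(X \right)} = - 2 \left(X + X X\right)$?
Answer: $4428056$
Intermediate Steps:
$t{\left(X \right)} = - 2 X - 2 X^{2}$ ($t{\left(X \right)} = - 2 \left(X + X^{2}\right) = - 2 X - 2 X^{2}$)
$z{\left(G \right)} = 8 G^{3}$ ($z{\left(G \right)} = 8 \left(0 + G \left(G G + 0\right)\right) = 8 \left(0 + G \left(G^{2} + 0\right)\right) = 8 \left(0 + G G^{2}\right) = 8 \left(0 + G^{3}\right) = 8 G^{3}$)
$z{\left(82 \right)} - t{\left(-93 \right)} = 8 \cdot 82^{3} - \left(-2\right) \left(-93\right) \left(1 - 93\right) = 8 \cdot 551368 - \left(-2\right) \left(-93\right) \left(-92\right) = 4410944 - -17112 = 4410944 + 17112 = 4428056$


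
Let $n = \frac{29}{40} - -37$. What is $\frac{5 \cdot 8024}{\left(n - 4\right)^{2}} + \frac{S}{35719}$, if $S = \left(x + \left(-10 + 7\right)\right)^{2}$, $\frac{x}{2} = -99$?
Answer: $\frac{2366395828201}{65001471919} \approx 36.405$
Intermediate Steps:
$n = \frac{1509}{40}$ ($n = 29 \cdot \frac{1}{40} + 37 = \frac{29}{40} + 37 = \frac{1509}{40} \approx 37.725$)
$x = -198$ ($x = 2 \left(-99\right) = -198$)
$S = 40401$ ($S = \left(-198 + \left(-10 + 7\right)\right)^{2} = \left(-198 - 3\right)^{2} = \left(-201\right)^{2} = 40401$)
$\frac{5 \cdot 8024}{\left(n - 4\right)^{2}} + \frac{S}{35719} = \frac{5 \cdot 8024}{\left(\frac{1509}{40} - 4\right)^{2}} + \frac{40401}{35719} = \frac{40120}{\left(\frac{1349}{40}\right)^{2}} + 40401 \cdot \frac{1}{35719} = \frac{40120}{\frac{1819801}{1600}} + \frac{40401}{35719} = 40120 \cdot \frac{1600}{1819801} + \frac{40401}{35719} = \frac{64192000}{1819801} + \frac{40401}{35719} = \frac{2366395828201}{65001471919}$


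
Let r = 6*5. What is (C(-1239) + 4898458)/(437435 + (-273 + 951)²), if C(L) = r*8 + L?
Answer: 4897459/897119 ≈ 5.4591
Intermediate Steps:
r = 30
C(L) = 240 + L (C(L) = 30*8 + L = 240 + L)
(C(-1239) + 4898458)/(437435 + (-273 + 951)²) = ((240 - 1239) + 4898458)/(437435 + (-273 + 951)²) = (-999 + 4898458)/(437435 + 678²) = 4897459/(437435 + 459684) = 4897459/897119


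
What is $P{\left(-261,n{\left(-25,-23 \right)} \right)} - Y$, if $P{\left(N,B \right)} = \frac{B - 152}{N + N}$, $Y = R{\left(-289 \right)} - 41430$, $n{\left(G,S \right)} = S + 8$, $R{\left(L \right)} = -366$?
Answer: $\frac{21817679}{522} \approx 41796.0$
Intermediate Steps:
$n{\left(G,S \right)} = 8 + S$
$Y = -41796$ ($Y = -366 - 41430 = -41796$)
$P{\left(N,B \right)} = \frac{-152 + B}{2 N}$
$P{\left(-261,n{\left(-25,-23 \right)} \right)} - Y = \frac{-152 + \left(8 - 23\right)}{2 \left(-261\right)} - -41796 = \frac{1}{2} \left(- \frac{1}{261}\right) \left(-152 - 15\right) + 41796 = \frac{1}{2} \left(- \frac{1}{261}\right) \left(-167\right) + 41796 = \frac{167}{522} + 41796 = \frac{21817679}{522}$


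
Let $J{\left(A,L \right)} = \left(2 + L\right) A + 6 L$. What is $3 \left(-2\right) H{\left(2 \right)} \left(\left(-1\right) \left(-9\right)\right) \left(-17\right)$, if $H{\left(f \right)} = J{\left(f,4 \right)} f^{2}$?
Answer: $132192$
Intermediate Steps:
$J{\left(A,L \right)} = 6 L + A \left(2 + L\right)$ ($J{\left(A,L \right)} = A \left(2 + L\right) + 6 L = 6 L + A \left(2 + L\right)$)
$H{\left(f \right)} = f^{2} \left(24 + 6 f\right)$ ($H{\left(f \right)} = \left(2 f + 6 \cdot 4 + f 4\right) f^{2} = \left(2 f + 24 + 4 f\right) f^{2} = \left(24 + 6 f\right) f^{2} = f^{2} \left(24 + 6 f\right)$)
$3 \left(-2\right) H{\left(2 \right)} \left(\left(-1\right) \left(-9\right)\right) \left(-17\right) = 3 \left(-2\right) 6 \cdot 2^{2} \left(4 + 2\right) \left(\left(-1\right) \left(-9\right)\right) \left(-17\right) = - 6 \cdot 6 \cdot 4 \cdot 6 \cdot 9 \left(-17\right) = \left(-6\right) 144 \cdot 9 \left(-17\right) = \left(-864\right) 9 \left(-17\right) = \left(-7776\right) \left(-17\right) = 132192$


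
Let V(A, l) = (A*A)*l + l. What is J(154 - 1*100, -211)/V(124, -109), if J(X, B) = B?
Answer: 211/1676093 ≈ 0.00012589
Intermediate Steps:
V(A, l) = l + l*A**2 (V(A, l) = A**2*l + l = l*A**2 + l = l + l*A**2)
J(154 - 1*100, -211)/V(124, -109) = -211*(-1/(109*(1 + 124**2))) = -211*(-1/(109*(1 + 15376))) = -211/((-109*15377)) = -211/(-1676093) = -211*(-1/1676093) = 211/1676093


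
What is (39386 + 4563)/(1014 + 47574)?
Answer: 43949/48588 ≈ 0.90452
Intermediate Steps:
(39386 + 4563)/(1014 + 47574) = 43949/48588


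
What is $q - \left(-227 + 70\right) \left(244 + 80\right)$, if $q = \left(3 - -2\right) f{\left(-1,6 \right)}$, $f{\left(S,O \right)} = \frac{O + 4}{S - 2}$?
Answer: $\frac{152554}{3} \approx 50851.0$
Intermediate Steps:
$f{\left(S,O \right)} = \frac{4 + O}{-2 + S}$
$q = - \frac{50}{3}$ ($q = \left(3 - -2\right) \frac{4 + 6}{-2 - 1} = \left(3 + \left(-2 + 4\right)\right) \frac{1}{-3} \cdot 10 = \left(3 + 2\right) \left(\left(- \frac{1}{3}\right) 10\right) = 5 \left(- \frac{10}{3}\right) = - \frac{50}{3} \approx -16.667$)
$q - \left(-227 + 70\right) \left(244 + 80\right) = - \frac{50}{3} - \left(-227 + 70\right) \left(244 + 80\right) = - \frac{50}{3} - \left(-157\right) 324 = - \frac{50}{3} - -50868 = - \frac{50}{3} + 50868 = \frac{152554}{3}$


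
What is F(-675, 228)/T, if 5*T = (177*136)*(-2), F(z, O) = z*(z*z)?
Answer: 512578125/16048 ≈ 31940.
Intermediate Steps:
F(z, O) = z³ (F(z, O) = z*z² = z³)
T = -48144/5 (T = ((177*136)*(-2))/5 = (24072*(-2))/5 = (⅕)*(-48144) = -48144/5 ≈ -9628.8)
F(-675, 228)/T = (-675)³/(-48144/5) = -307546875*(-5/48144) = 512578125/16048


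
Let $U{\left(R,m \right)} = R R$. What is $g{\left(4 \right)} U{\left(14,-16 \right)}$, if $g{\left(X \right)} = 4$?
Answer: $784$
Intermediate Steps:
$U{\left(R,m \right)} = R^{2}$
$g{\left(4 \right)} U{\left(14,-16 \right)} = 4 \cdot 14^{2} = 4 \cdot 196 = 784$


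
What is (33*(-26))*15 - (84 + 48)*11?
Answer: -14322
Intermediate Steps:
(33*(-26))*15 - (84 + 48)*11 = -858*15 - 132*11 = -12870 - 1*1452 = -12870 - 1452 = -14322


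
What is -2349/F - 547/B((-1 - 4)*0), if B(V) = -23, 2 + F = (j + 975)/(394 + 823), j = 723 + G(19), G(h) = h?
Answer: 22047686/5497 ≈ 4010.9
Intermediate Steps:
j = 742 (j = 723 + 19 = 742)
F = -717/1217 (F = -2 + (742 + 975)/(394 + 823) = -2 + 1717/1217 = -717/1217 ≈ -0.58915)
-2349/F - 547/B((-1 - 4)*0) = -2349/(-717/1217) - 547/(-23) = -2349*(-1217/717) - 547*(-1/23) = 952911/239 + 547/23 = 22047686/5497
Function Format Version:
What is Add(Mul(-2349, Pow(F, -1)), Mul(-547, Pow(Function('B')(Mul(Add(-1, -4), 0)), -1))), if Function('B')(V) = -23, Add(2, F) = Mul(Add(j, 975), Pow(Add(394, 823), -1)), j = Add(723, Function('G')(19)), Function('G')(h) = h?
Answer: Rational(22047686, 5497) ≈ 4010.9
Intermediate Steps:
j = 742 (j = Add(723, 19) = 742)
F = Rational(-717, 1217) (F = Add(-2, Mul(Add(742, 975), Pow(Add(394, 823), -1))) = Add(-2, Mul(1717, Pow(1217, -1))) = Add(-2, Mul(1717, Rational(1, 1217))) = Add(-2, Rational(1717, 1217)) = Rational(-717, 1217) ≈ -0.58915)
Add(Mul(-2349, Pow(F, -1)), Mul(-547, Pow(Function('B')(Mul(Add(-1, -4), 0)), -1))) = Add(Mul(-2349, Pow(Rational(-717, 1217), -1)), Mul(-547, Pow(-23, -1))) = Add(Mul(-2349, Rational(-1217, 717)), Mul(-547, Rational(-1, 23))) = Add(Rational(952911, 239), Rational(547, 23)) = Rational(22047686, 5497)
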